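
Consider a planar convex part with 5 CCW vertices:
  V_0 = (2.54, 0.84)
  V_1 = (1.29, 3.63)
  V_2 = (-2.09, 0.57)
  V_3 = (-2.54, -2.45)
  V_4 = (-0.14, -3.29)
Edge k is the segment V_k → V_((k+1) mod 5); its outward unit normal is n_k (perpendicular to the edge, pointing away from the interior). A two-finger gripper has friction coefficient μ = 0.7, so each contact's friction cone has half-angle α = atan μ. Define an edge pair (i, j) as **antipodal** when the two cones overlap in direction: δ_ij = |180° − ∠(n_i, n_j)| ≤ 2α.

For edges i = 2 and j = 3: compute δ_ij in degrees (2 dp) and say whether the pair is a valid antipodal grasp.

δ = 100.81°, invalid

α = atan 0.7 = 34.99°;  2α = 69.98°
edge 2: e_2 = (-0.45, -3.02);  n_2 = (-0.9891, +0.1474)
edge 3: e_3 = (+2.40, -0.84);  n_3 = (-0.3304, -0.9439)
∠(n_2, n_3) = 79.19°
δ = |180° − 79.19°| = 100.81°
100.81° > 2α = 69.98°  →  invalid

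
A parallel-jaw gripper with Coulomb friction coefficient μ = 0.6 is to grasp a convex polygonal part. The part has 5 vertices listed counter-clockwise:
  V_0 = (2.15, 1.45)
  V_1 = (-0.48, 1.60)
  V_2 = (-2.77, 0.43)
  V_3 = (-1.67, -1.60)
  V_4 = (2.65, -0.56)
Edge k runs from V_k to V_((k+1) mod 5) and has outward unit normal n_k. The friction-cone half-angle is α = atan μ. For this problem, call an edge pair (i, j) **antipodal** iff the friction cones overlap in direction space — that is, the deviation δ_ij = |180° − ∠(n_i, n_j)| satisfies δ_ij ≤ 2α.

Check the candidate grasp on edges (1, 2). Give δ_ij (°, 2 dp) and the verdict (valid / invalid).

δ = 88.61°, invalid

α = atan 0.6 = 30.96°;  2α = 61.93°
edge 1: e_1 = (-2.29, -1.17);  n_1 = (-0.4550, +0.8905)
edge 2: e_2 = (+1.10, -2.03);  n_2 = (-0.8792, -0.4764)
∠(n_1, n_2) = 91.39°
δ = |180° − 91.39°| = 88.61°
88.61° > 2α = 61.93°  →  invalid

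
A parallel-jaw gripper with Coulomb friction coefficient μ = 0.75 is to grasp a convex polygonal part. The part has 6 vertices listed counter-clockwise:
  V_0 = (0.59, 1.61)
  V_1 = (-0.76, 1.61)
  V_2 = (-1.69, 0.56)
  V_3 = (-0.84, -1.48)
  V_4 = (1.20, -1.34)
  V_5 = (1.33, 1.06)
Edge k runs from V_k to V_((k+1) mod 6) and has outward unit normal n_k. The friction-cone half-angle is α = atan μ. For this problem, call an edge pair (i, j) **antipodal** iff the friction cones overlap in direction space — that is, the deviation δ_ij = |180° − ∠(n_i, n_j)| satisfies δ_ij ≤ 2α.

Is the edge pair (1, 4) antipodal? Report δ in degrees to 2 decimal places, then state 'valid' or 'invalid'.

δ = 38.43°, valid

α = atan 0.75 = 36.87°;  2α = 73.74°
edge 1: e_1 = (-0.93, -1.05);  n_1 = (-0.7486, +0.6630)
edge 4: e_4 = (+0.13, +2.40);  n_4 = (+0.9985, -0.0541)
∠(n_1, n_4) = 141.57°
δ = |180° − 141.57°| = 38.43°
38.43° ≤ 2α = 73.74°  →  valid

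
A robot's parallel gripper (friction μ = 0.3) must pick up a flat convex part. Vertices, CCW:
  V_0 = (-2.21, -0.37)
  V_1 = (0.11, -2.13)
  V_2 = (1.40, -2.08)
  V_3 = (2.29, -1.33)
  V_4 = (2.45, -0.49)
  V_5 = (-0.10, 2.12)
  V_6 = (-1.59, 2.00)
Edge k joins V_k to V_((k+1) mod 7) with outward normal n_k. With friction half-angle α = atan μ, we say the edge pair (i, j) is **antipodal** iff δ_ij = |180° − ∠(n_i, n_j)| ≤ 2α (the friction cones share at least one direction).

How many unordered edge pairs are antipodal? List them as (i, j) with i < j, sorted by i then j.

count = 3; pairs: (0,4), (1,5), (3,6)

α = atan 0.3 = 16.70°;  2α = 33.40°
n_0 = (-0.6044, -0.7967)
n_1 = (+0.0387, -0.9992)
n_2 = (+0.6444, -0.7647)
n_3 = (+0.9823, -0.1871)
n_4 = (+0.7153, +0.6988)
n_5 = (-0.0803, +0.9968)
n_6 = (-0.9674, +0.2531)
  (0,1): δ = 140.60°  ·
  (0,2): δ = 102.69°  ·
  (0,3): δ = 63.60°  ·
  (0,4): δ = 8.48°  ✓
  (0,5): δ = 41.79°  ·
  (0,6): δ = 112.52°  ·
  (1,2): δ = 142.10°  ·
  (1,3): δ = 103.00°  ·
  (1,4): δ = 47.89°  ·
  (1,5): δ = 2.38°  ✓
  (1,6): δ = 73.12°  ·
  (2,3): δ = 140.91°  ·
  (2,4): δ = 85.79°  ·
  (2,5): δ = 35.52°  ·
  (2,6): δ = 35.22°  ·
  (3,4): δ = 124.88°  ·
  (3,5): δ = 74.61°  ·
  (3,6): δ = 3.88°  ✓
  (4,5): δ = 129.73°  ·
  (4,6): δ = 58.99°  ·
  (5,6): δ = 109.26°  ·
antipodal pairs: 3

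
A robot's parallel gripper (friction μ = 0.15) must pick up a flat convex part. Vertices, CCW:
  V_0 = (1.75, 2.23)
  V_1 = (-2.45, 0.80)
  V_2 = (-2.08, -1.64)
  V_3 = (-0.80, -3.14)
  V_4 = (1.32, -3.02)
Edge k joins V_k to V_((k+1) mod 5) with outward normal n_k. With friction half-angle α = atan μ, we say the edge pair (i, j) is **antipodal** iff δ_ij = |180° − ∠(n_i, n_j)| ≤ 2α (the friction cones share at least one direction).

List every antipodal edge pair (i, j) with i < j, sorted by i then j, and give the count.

α = atan 0.15 = 8.53°;  2α = 17.06°
n_0 = (-0.3223, +0.9466)
n_1 = (-0.9887, -0.1499)
n_2 = (-0.7607, -0.6491)
n_3 = (+0.0565, -0.9984)
n_4 = (+0.9967, -0.0816)
  (0,1): δ = 100.18°  ·
  (0,2): δ = 68.33°  ·
  (0,3): δ = 15.56°  ✓
  (0,4): δ = 66.52°  ·
  (1,2): δ = 148.15°  ·
  (1,3): δ = 95.38°  ·
  (1,4): δ = 13.30°  ✓
  (2,3): δ = 127.24°  ·
  (2,4): δ = 45.16°  ·
  (3,4): δ = 97.92°  ·
antipodal pairs: 2

count = 2; pairs: (0,3), (1,4)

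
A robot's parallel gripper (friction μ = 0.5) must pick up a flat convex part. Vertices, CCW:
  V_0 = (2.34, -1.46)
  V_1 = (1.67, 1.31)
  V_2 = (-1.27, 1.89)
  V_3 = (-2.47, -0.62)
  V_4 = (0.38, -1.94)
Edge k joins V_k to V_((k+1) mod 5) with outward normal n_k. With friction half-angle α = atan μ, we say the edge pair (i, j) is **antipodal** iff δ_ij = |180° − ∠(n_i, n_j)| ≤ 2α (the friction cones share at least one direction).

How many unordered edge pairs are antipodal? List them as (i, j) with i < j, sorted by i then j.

count = 5; pairs: (0,2), (0,3), (1,3), (1,4), (2,4)

α = atan 0.5 = 26.57°;  2α = 53.13°
n_0 = (+0.9720, +0.2351)
n_1 = (+0.1935, +0.9811)
n_2 = (-0.9022, +0.4313)
n_3 = (-0.4203, -0.9074)
n_4 = (+0.2379, -0.9713)
  (0,1): δ = 114.76°  ·
  (0,2): δ = 39.15°  ✓
  (0,3): δ = 51.55°  ✓
  (0,4): δ = 90.16°  ·
  (1,2): δ = 104.39°  ·
  (1,3): δ = 13.69°  ✓
  (1,4): δ = 24.92°  ✓
  (2,3): δ = 89.30°  ·
  (2,4): δ = 50.69°  ✓
  (3,4): δ = 141.39°  ·
antipodal pairs: 5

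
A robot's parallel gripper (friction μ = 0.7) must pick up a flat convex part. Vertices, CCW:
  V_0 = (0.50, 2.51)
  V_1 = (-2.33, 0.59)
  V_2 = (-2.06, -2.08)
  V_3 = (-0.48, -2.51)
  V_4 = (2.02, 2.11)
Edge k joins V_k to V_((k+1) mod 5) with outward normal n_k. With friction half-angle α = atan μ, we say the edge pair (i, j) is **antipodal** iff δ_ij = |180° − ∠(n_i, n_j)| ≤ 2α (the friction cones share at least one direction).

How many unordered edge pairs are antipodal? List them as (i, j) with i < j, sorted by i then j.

count = 5; pairs: (0,2), (0,3), (1,3), (1,4), (2,4)

α = atan 0.7 = 34.99°;  2α = 69.98°
n_0 = (-0.5614, +0.8275)
n_1 = (-0.9949, -0.1006)
n_2 = (-0.2626, -0.9649)
n_3 = (+0.8795, -0.4759)
n_4 = (+0.2545, +0.9671)
  (0,1): δ = 118.38°  ·
  (0,2): δ = 49.38°  ✓
  (0,3): δ = 27.43°  ✓
  (0,4): δ = 131.10°  ·
  (1,2): δ = 111.00°  ·
  (1,3): δ = 34.19°  ✓
  (1,4): δ = 69.48°  ✓
  (2,3): δ = 103.19°  ·
  (2,4): δ = 0.48°  ✓
  (3,4): δ = 76.32°  ·
antipodal pairs: 5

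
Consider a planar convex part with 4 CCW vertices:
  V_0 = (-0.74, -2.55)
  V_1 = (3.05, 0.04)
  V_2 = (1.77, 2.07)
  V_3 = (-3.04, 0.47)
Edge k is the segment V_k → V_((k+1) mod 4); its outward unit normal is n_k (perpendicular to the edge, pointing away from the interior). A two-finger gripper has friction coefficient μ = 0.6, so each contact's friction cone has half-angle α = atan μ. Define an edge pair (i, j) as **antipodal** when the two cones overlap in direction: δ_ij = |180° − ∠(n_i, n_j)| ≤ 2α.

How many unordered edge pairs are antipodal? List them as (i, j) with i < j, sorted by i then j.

count = 2; pairs: (0,2), (1,3)

α = atan 0.6 = 30.96°;  2α = 61.93°
n_0 = (+0.5642, -0.8256)
n_1 = (+0.8459, +0.5334)
n_2 = (-0.3156, +0.9489)
n_3 = (-0.7956, -0.6059)
  (0,1): δ = 92.11°  ·
  (0,2): δ = 15.95°  ✓
  (0,3): δ = 92.94°  ·
  (1,2): δ = 103.83°  ·
  (1,3): δ = 5.06°  ✓
  (2,3): δ = 71.11°  ·
antipodal pairs: 2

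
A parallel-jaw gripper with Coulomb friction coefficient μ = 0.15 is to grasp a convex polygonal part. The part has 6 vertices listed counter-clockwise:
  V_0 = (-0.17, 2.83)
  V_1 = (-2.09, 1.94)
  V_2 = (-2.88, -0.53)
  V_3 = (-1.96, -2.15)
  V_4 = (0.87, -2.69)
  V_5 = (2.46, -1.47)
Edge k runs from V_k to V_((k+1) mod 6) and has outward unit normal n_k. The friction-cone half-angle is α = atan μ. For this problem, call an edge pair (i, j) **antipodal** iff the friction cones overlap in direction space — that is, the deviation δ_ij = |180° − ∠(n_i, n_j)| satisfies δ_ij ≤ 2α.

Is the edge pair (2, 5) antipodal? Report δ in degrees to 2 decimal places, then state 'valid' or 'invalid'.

δ = 1.86°, valid

α = atan 0.15 = 8.53°;  2α = 17.06°
edge 2: e_2 = (+0.92, -1.62);  n_2 = (-0.8696, -0.4938)
edge 5: e_5 = (-2.63, +4.30);  n_5 = (+0.8531, +0.5218)
∠(n_2, n_5) = 178.14°
δ = |180° − 178.14°| = 1.86°
1.86° ≤ 2α = 17.06°  →  valid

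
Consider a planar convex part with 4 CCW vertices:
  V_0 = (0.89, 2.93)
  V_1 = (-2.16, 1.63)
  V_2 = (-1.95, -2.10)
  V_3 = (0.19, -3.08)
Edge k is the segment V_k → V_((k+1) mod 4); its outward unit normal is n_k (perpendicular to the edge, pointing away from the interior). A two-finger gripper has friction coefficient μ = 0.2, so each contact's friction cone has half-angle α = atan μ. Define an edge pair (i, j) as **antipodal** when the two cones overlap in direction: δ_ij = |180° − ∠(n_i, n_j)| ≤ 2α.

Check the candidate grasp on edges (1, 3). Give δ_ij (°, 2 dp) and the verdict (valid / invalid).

α = atan 0.2 = 11.31°;  2α = 22.62°
edge 1: e_1 = (+0.21, -3.73);  n_1 = (-0.9984, -0.0562)
edge 3: e_3 = (+0.70, +6.01);  n_3 = (+0.9933, -0.1157)
∠(n_1, n_3) = 170.13°
δ = |180° − 170.13°| = 9.87°
9.87° ≤ 2α = 22.62°  →  valid

δ = 9.87°, valid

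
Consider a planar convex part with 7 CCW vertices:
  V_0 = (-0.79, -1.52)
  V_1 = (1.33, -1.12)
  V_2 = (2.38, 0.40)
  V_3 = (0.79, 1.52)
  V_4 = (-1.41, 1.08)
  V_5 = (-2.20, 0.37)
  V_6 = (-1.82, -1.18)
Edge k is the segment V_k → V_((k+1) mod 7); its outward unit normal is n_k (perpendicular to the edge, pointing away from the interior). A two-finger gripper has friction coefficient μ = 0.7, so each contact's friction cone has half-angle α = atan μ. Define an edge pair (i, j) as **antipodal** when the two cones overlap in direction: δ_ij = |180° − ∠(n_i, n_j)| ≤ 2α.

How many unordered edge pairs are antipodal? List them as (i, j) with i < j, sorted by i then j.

α = atan 0.7 = 34.99°;  2α = 69.98°
n_0 = (+0.1854, -0.9827)
n_1 = (+0.8228, -0.5684)
n_2 = (+0.5759, +0.8175)
n_3 = (-0.1961, +0.9806)
n_4 = (-0.6684, +0.7438)
n_5 = (-0.9712, -0.2381)
n_6 = (-0.3135, -0.9496)
  (0,1): δ = 135.32°  ·
  (0,2): δ = 45.85°  ✓
  (0,3): δ = 0.63°  ✓
  (0,4): δ = 31.26°  ✓
  (0,5): δ = 93.09°  ·
  (0,6): δ = 151.05°  ·
  (1,2): δ = 90.52°  ·
  (1,3): δ = 44.05°  ✓
  (1,4): δ = 13.42°  ✓
  (1,5): δ = 48.41°  ✓
  (1,6): δ = 106.37°  ·
  (2,3): δ = 133.53°  ·
  (2,4): δ = 102.89°  ·
  (2,5): δ = 41.06°  ✓
  (2,6): δ = 16.89°  ✓
  (3,4): δ = 149.36°  ·
  (3,5): δ = 87.53°  ·
  (3,6): δ = 29.58°  ✓
  (4,5): δ = 118.17°  ·
  (4,6): δ = 60.22°  ✓
  (5,6): δ = 122.04°  ·
antipodal pairs: 10

count = 10; pairs: (0,2), (0,3), (0,4), (1,3), (1,4), (1,5), (2,5), (2,6), (3,6), (4,6)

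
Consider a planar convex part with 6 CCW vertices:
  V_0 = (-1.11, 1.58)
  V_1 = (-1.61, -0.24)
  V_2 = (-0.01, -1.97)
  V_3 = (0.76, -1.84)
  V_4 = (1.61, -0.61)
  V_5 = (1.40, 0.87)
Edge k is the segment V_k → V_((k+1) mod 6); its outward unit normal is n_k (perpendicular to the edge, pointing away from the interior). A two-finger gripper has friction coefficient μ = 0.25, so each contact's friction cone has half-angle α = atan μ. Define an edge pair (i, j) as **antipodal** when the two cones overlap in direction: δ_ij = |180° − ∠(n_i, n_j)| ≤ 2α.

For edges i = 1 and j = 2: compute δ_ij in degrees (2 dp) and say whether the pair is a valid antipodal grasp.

δ = 123.18°, invalid

α = atan 0.25 = 14.04°;  2α = 28.07°
edge 1: e_1 = (+1.60, -1.73);  n_1 = (-0.7342, -0.6790)
edge 2: e_2 = (+0.77, +0.13);  n_2 = (+0.1665, -0.9860)
∠(n_1, n_2) = 56.82°
δ = |180° − 56.82°| = 123.18°
123.18° > 2α = 28.07°  →  invalid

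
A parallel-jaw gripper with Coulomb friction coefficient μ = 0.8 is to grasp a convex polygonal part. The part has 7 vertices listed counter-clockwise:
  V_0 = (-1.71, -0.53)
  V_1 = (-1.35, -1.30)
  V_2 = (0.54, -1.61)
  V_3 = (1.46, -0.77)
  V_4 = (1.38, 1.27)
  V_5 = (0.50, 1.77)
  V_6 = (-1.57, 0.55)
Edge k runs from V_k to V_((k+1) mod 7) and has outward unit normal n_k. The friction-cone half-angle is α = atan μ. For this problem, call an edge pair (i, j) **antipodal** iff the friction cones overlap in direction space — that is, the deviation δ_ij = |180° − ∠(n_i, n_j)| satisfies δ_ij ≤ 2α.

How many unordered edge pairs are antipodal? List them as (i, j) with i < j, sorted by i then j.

α = atan 0.8 = 38.66°;  2α = 77.32°
n_0 = (-0.9059, -0.4235)
n_1 = (-0.1619, -0.9868)
n_2 = (+0.6743, -0.7385)
n_3 = (+0.9992, +0.0392)
n_4 = (+0.4940, +0.8695)
n_5 = (-0.5077, +0.8615)
n_6 = (-0.9917, +0.1286)
  (0,1): δ = 124.37°  ·
  (0,2): δ = 72.66°  ✓
  (0,3): δ = 22.81°  ✓
  (0,4): δ = 35.34°  ✓
  (0,5): δ = 95.46°  ·
  (0,6): δ = 147.56°  ·
  (1,2): δ = 128.29°  ·
  (1,3): δ = 78.44°  ·
  (1,4): δ = 20.29°  ✓
  (1,5): δ = 39.83°  ✓
  (1,6): δ = 91.93°  ·
  (2,3): δ = 130.15°  ·
  (2,4): δ = 72.00°  ✓
  (2,5): δ = 11.88°  ✓
  (2,6): δ = 40.22°  ✓
  (3,4): δ = 121.85°  ·
  (3,5): δ = 61.73°  ✓
  (3,6): δ = 9.63°  ✓
  (4,5): δ = 119.88°  ·
  (4,6): δ = 67.78°  ✓
  (5,6): δ = 127.90°  ·
antipodal pairs: 11

count = 11; pairs: (0,2), (0,3), (0,4), (1,4), (1,5), (2,4), (2,5), (2,6), (3,5), (3,6), (4,6)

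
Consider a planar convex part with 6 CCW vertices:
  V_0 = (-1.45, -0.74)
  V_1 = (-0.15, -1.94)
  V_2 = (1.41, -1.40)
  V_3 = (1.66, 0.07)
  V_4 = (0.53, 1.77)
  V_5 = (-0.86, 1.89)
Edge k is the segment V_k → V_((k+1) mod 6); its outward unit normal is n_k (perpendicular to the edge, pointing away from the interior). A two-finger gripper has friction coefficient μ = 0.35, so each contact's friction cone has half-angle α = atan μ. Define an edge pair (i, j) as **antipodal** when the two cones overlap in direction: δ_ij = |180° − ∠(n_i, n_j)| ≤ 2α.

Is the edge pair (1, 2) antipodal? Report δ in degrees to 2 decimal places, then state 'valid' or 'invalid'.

δ = 118.75°, invalid

α = atan 0.35 = 19.29°;  2α = 38.58°
edge 1: e_1 = (+1.56, +0.54);  n_1 = (+0.3271, -0.9450)
edge 2: e_2 = (+0.25, +1.47);  n_2 = (+0.9858, -0.1677)
∠(n_1, n_2) = 61.25°
δ = |180° − 61.25°| = 118.75°
118.75° > 2α = 38.58°  →  invalid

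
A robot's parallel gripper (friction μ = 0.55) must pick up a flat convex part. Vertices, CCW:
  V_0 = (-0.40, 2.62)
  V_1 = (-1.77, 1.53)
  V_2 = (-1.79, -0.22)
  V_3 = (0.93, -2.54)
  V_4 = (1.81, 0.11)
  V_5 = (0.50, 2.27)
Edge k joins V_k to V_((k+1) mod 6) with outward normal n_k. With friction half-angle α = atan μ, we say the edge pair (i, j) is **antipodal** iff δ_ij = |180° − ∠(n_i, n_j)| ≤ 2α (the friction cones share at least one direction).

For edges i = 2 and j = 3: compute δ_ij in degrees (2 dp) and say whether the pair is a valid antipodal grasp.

δ = 67.91°, invalid

α = atan 0.55 = 28.81°;  2α = 57.62°
edge 2: e_2 = (+2.72, -2.32);  n_2 = (-0.6489, -0.7608)
edge 3: e_3 = (+0.88, +2.65);  n_3 = (+0.9490, -0.3152)
∠(n_2, n_3) = 112.09°
δ = |180° − 112.09°| = 67.91°
67.91° > 2α = 57.62°  →  invalid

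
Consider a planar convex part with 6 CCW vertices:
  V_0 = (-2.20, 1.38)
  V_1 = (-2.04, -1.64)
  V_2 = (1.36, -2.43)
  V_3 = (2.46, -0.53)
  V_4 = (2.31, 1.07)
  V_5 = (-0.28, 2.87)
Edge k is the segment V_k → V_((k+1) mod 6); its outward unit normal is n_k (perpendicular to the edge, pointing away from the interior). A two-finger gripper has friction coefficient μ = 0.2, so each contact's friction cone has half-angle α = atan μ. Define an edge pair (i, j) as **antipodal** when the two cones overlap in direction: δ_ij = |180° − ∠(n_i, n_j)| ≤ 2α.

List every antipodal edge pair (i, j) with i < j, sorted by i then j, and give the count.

α = atan 0.2 = 11.31°;  2α = 22.62°
n_0 = (-0.9986, -0.0529)
n_1 = (-0.2263, -0.9741)
n_2 = (+0.8654, -0.5010)
n_3 = (+0.9956, +0.0933)
n_4 = (+0.5707, +0.8212)
n_5 = (-0.6131, +0.7900)
  (0,1): δ = 106.11°  ·
  (0,2): δ = 33.10°  ·
  (0,3): δ = 2.32°  ✓
  (0,4): δ = 52.17°  ·
  (0,5): δ = 124.78°  ·
  (1,2): δ = 106.99°  ·
  (1,3): δ = 71.56°  ·
  (1,4): δ = 21.72°  ✓
  (1,5): δ = 50.89°  ·
  (2,3): δ = 144.58°  ·
  (2,4): δ = 94.73°  ·
  (2,5): δ = 22.12°  ✓
  (3,4): δ = 130.15°  ·
  (3,5): δ = 57.54°  ·
  (4,5): δ = 107.39°  ·
antipodal pairs: 3

count = 3; pairs: (0,3), (1,4), (2,5)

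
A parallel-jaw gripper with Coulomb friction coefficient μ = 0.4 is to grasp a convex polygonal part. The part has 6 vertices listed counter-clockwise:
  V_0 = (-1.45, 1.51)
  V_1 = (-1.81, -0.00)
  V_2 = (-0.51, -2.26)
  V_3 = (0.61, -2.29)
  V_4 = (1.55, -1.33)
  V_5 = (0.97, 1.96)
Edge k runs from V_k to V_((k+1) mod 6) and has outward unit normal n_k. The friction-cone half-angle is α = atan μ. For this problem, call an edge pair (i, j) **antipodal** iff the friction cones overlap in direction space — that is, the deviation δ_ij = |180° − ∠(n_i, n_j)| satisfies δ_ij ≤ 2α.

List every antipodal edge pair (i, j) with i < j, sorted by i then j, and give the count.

count = 5; pairs: (0,3), (0,4), (1,4), (2,5), (3,5)

α = atan 0.4 = 21.80°;  2α = 43.60°
n_0 = (-0.9727, +0.2319)
n_1 = (-0.8668, -0.4986)
n_2 = (-0.0268, -0.9996)
n_3 = (+0.7145, -0.6996)
n_4 = (+0.9848, +0.1736)
n_5 = (-0.1828, +0.9831)
  (0,1): δ = 136.68°  ·
  (0,2): δ = 78.12°  ·
  (0,3): δ = 30.99°  ✓
  (0,4): δ = 23.41°  ✓
  (0,5): δ = 113.94°  ·
  (1,2): δ = 121.44°  ·
  (1,3): δ = 74.31°  ·
  (1,4): δ = 19.91°  ✓
  (1,5): δ = 70.63°  ·
  (2,3): δ = 132.86°  ·
  (2,4): δ = 78.47°  ·
  (2,5): δ = 12.07°  ✓
  (3,4): δ = 125.61°  ·
  (3,5): δ = 35.07°  ✓
  (4,5): δ = 89.46°  ·
antipodal pairs: 5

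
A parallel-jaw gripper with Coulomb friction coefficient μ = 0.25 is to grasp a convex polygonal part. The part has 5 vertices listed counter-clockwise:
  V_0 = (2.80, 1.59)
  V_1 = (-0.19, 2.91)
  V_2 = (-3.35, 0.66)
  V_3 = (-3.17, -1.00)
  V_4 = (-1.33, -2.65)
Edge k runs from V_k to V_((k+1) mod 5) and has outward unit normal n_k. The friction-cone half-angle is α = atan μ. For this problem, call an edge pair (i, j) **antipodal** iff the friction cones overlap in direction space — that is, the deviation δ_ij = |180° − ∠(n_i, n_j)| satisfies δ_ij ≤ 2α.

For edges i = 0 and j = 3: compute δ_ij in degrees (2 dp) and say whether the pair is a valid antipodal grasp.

δ = 18.06°, valid

α = atan 0.25 = 14.04°;  2α = 28.07°
edge 0: e_0 = (-2.99, +1.32);  n_0 = (+0.4039, +0.9148)
edge 3: e_3 = (+1.84, -1.65);  n_3 = (-0.6676, -0.7445)
∠(n_0, n_3) = 161.94°
δ = |180° − 161.94°| = 18.06°
18.06° ≤ 2α = 28.07°  →  valid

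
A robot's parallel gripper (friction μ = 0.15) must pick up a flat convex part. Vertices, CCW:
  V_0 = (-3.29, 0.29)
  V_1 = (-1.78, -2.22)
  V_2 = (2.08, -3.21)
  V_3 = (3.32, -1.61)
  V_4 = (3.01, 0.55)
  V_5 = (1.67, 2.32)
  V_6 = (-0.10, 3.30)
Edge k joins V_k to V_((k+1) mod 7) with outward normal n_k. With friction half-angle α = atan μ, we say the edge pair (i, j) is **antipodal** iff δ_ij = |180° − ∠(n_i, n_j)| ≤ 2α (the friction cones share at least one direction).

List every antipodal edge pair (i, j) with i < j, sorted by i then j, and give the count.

α = atan 0.15 = 8.53°;  2α = 17.06°
n_0 = (-0.8569, -0.5155)
n_1 = (-0.2484, -0.9686)
n_2 = (+0.7904, -0.6126)
n_3 = (+0.9899, +0.1421)
n_4 = (+0.7973, +0.6036)
n_5 = (+0.4844, +0.8749)
n_6 = (-0.6863, +0.7273)
  (0,1): δ = 135.42°  ·
  (0,2): δ = 68.81°  ·
  (0,3): δ = 22.86°  ·
  (0,4): δ = 6.10°  ✓
  (0,5): δ = 30.00°  ·
  (0,6): δ = 102.31°  ·
  (1,2): δ = 113.39°  ·
  (1,3): δ = 67.45°  ·
  (1,4): δ = 38.49°  ·
  (1,5): δ = 14.59°  ✓
  (1,6): δ = 57.72°  ·
  (2,3): δ = 134.06°  ·
  (2,4): δ = 105.10°  ·
  (2,5): δ = 81.20°  ·
  (2,6): δ = 8.89°  ✓
  (3,4): δ = 151.04°  ·
  (3,5): δ = 127.14°  ·
  (3,6): δ = 54.83°  ·
  (4,5): δ = 156.10°  ·
  (4,6): δ = 83.79°  ·
  (5,6): δ = 107.69°  ·
antipodal pairs: 3

count = 3; pairs: (0,4), (1,5), (2,6)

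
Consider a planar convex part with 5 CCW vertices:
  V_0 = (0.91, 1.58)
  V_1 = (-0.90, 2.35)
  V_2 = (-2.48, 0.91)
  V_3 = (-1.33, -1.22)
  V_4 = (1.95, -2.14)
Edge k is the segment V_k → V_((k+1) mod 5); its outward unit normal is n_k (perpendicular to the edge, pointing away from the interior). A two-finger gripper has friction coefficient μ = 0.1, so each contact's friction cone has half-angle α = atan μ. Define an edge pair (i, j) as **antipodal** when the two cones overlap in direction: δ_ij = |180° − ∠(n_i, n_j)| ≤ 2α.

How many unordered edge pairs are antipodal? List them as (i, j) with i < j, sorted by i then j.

count = 1; pairs: (0,3)

α = atan 0.1 = 5.71°;  2α = 11.42°
n_0 = (+0.3915, +0.9202)
n_1 = (-0.6736, +0.7391)
n_2 = (-0.8799, -0.4751)
n_3 = (-0.2701, -0.9628)
n_4 = (+0.9631, +0.2692)
  (0,1): δ = 114.61°  ·
  (0,2): δ = 38.59°  ·
  (0,3): δ = 7.38°  ✓
  (0,4): δ = 128.66°  ·
  (1,2): δ = 103.98°  ·
  (1,3): δ = 58.01°  ·
  (1,4): δ = 63.27°  ·
  (2,3): δ = 134.03°  ·
  (2,4): δ = 12.75°  ·
  (3,4): δ = 58.71°  ·
antipodal pairs: 1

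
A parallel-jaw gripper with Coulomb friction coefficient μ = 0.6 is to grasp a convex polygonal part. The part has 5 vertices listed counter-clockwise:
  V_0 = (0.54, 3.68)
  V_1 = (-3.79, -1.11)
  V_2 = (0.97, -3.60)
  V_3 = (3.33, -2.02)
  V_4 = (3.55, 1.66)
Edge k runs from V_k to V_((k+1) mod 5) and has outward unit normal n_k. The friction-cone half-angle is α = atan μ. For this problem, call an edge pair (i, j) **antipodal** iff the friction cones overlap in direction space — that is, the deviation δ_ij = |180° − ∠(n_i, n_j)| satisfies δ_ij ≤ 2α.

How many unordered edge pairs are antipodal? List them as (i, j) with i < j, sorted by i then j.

α = atan 0.6 = 30.96°;  2α = 61.93°
n_0 = (-0.7418, +0.6706)
n_1 = (-0.4635, -0.8861)
n_2 = (+0.5563, -0.8310)
n_3 = (+0.9982, -0.0597)
n_4 = (+0.5572, +0.8303)
  (0,1): δ = 75.50°  ·
  (0,2): δ = 14.09°  ✓
  (0,3): δ = 38.69°  ✓
  (0,4): δ = 98.25°  ·
  (1,2): δ = 118.58°  ·
  (1,3): δ = 65.81°  ·
  (1,4): δ = 6.25°  ✓
  (2,3): δ = 127.22°  ·
  (2,4): δ = 67.67°  ·
  (3,4): δ = 120.44°  ·
antipodal pairs: 3

count = 3; pairs: (0,2), (0,3), (1,4)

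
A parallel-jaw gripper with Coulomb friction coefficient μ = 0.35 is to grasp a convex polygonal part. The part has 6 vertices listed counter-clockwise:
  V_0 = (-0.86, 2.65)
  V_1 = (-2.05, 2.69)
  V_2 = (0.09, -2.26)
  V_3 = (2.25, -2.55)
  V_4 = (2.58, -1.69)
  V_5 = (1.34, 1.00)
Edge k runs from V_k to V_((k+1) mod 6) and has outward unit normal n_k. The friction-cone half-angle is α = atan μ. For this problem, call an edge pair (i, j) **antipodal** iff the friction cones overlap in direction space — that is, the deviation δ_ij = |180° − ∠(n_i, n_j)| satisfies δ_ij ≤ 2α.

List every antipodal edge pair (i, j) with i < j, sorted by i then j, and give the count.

α = atan 0.35 = 19.29°;  2α = 38.58°
n_0 = (+0.0336, +0.9994)
n_1 = (-0.9179, -0.3968)
n_2 = (-0.1331, -0.9911)
n_3 = (+0.9336, -0.3583)
n_4 = (+0.9082, +0.4186)
n_5 = (+0.6000, +0.8000)
  (0,1): δ = 64.69°  ·
  (0,2): δ = 5.72°  ✓
  (0,3): δ = 70.93°  ·
  (0,4): δ = 116.67°  ·
  (0,5): δ = 145.06°  ·
  (1,2): δ = 121.03°  ·
  (1,3): δ = 44.37°  ·
  (1,4): δ = 1.37°  ✓
  (1,5): δ = 29.75°  ✓
  (2,3): δ = 103.35°  ·
  (2,4): δ = 57.61°  ·
  (2,5): δ = 29.22°  ✓
  (3,4): δ = 134.26°  ·
  (3,5): δ = 105.88°  ·
  (4,5): δ = 151.62°  ·
antipodal pairs: 4

count = 4; pairs: (0,2), (1,4), (1,5), (2,5)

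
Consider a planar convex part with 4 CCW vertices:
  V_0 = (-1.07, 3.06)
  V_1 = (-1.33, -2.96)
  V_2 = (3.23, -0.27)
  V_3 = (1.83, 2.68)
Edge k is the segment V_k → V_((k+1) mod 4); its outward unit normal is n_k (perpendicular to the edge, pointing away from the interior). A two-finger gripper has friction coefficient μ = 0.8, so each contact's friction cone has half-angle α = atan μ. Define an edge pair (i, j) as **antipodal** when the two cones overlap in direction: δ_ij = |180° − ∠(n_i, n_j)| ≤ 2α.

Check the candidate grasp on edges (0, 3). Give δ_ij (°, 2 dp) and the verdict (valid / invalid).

α = atan 0.8 = 38.66°;  2α = 77.32°
edge 0: e_0 = (-0.26, -6.02);  n_0 = (-0.9991, +0.0431)
edge 3: e_3 = (-2.90, +0.38);  n_3 = (+0.1299, +0.9915)
∠(n_0, n_3) = 94.99°
δ = |180° − 94.99°| = 85.01°
85.01° > 2α = 77.32°  →  invalid

δ = 85.01°, invalid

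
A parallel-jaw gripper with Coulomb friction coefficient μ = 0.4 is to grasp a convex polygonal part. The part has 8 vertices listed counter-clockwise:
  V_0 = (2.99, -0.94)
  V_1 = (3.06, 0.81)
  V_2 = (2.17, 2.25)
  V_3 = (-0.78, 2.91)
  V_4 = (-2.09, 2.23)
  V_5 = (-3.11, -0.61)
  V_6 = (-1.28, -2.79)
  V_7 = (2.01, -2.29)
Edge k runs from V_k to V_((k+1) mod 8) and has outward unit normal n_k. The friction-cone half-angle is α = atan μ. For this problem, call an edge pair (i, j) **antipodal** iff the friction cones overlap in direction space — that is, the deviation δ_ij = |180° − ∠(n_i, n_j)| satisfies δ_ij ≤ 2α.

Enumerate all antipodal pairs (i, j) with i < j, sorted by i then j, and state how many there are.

count = 8; pairs: (0,4), (0,5), (1,5), (2,5), (2,6), (3,6), (3,7), (4,7)

α = atan 0.4 = 21.80°;  2α = 43.60°
n_0 = (+0.9992, -0.0400)
n_1 = (+0.8506, +0.5257)
n_2 = (+0.2183, +0.9759)
n_3 = (-0.4607, +0.8875)
n_4 = (-0.9411, +0.3380)
n_5 = (-0.7659, -0.6429)
n_6 = (+0.1503, -0.9886)
n_7 = (+0.8093, -0.5875)
  (0,1): δ = 145.99°  ·
  (0,2): δ = 100.32°  ·
  (0,3): δ = 60.28°  ·
  (0,4): δ = 17.47°  ✓
  (0,5): δ = 42.30°  ✓
  (0,6): δ = 100.93°  ·
  (0,7): δ = 146.31°  ·
  (1,2): δ = 134.33°  ·
  (1,3): δ = 94.29°  ·
  (1,4): δ = 51.47°  ·
  (1,5): δ = 8.29°  ✓
  (1,6): δ = 66.92°  ·
  (1,7): δ = 112.30°  ·
  (2,3): δ = 139.96°  ·
  (2,4): δ = 97.14°  ·
  (2,5): δ = 37.38°  ✓
  (2,6): δ = 21.25°  ✓
  (2,7): δ = 66.63°  ·
  (3,4): δ = 137.19°  ·
  (3,5): δ = 77.42°  ·
  (3,6): δ = 18.79°  ✓
  (3,7): δ = 26.59°  ✓
  (4,5): δ = 120.23°  ·
  (4,6): δ = 61.60°  ·
  (4,7): δ = 16.22°  ✓
  (5,6): δ = 121.37°  ·
  (5,7): δ = 75.99°  ·
  (6,7): δ = 134.62°  ·
antipodal pairs: 8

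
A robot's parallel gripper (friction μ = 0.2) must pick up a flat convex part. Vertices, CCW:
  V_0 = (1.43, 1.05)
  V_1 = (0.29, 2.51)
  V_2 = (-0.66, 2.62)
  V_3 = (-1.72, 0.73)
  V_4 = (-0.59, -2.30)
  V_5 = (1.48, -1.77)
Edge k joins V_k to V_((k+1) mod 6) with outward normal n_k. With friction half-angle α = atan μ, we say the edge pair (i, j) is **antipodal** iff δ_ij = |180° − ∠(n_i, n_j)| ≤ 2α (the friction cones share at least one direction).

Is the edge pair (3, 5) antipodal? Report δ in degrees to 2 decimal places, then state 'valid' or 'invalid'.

δ = 19.44°, valid

α = atan 0.2 = 11.31°;  2α = 22.62°
edge 3: e_3 = (+1.13, -3.03);  n_3 = (-0.9370, -0.3494)
edge 5: e_5 = (-0.05, +2.82);  n_5 = (+0.9998, +0.0177)
∠(n_3, n_5) = 160.56°
δ = |180° − 160.56°| = 19.44°
19.44° ≤ 2α = 22.62°  →  valid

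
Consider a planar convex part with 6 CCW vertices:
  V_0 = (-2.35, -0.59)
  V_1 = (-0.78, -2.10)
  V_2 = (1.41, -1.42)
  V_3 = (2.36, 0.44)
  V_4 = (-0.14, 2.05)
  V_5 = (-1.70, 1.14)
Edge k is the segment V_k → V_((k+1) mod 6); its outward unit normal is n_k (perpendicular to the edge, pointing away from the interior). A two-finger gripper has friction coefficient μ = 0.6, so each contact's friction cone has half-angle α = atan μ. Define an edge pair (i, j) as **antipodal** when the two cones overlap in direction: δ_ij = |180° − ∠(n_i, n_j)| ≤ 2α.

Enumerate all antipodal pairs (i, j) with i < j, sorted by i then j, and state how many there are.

α = atan 0.6 = 30.96°;  2α = 61.93°
n_0 = (-0.6932, -0.7207)
n_1 = (+0.2965, -0.9550)
n_2 = (+0.8906, -0.4549)
n_3 = (+0.5414, +0.8407)
n_4 = (-0.5039, +0.8638)
n_5 = (-0.9361, +0.3517)
  (0,1): δ = 118.87°  ·
  (0,2): δ = 73.17°  ·
  (0,3): δ = 11.10°  ✓
  (0,4): δ = 74.14°  ·
  (0,5): δ = 113.29°  ·
  (1,2): δ = 134.31°  ·
  (1,3): δ = 50.03°  ✓
  (1,4): δ = 13.01°  ✓
  (1,5): δ = 52.16°  ✓
  (2,3): δ = 95.73°  ·
  (2,4): δ = 32.69°  ✓
  (2,5): δ = 6.46°  ✓
  (3,4): δ = 116.96°  ·
  (3,5): δ = 77.81°  ·
  (4,5): δ = 140.85°  ·
antipodal pairs: 6

count = 6; pairs: (0,3), (1,3), (1,4), (1,5), (2,4), (2,5)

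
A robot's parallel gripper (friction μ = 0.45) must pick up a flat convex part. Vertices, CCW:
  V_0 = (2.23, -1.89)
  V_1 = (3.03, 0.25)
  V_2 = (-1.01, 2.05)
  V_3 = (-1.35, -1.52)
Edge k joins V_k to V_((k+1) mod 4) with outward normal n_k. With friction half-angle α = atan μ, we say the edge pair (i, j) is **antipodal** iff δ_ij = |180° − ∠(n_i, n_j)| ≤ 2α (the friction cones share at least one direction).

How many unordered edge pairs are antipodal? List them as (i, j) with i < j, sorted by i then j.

count = 2; pairs: (0,2), (1,3)

α = atan 0.45 = 24.23°;  2α = 48.46°
n_0 = (+0.9367, -0.3502)
n_1 = (+0.4070, +0.9134)
n_2 = (-0.9955, +0.0948)
n_3 = (-0.1028, -0.9947)
  (0,1): δ = 93.52°  ·
  (0,2): δ = 15.06°  ✓
  (0,3): δ = 104.60°  ·
  (1,2): δ = 71.43°  ·
  (1,3): δ = 18.11°  ✓
  (2,3): δ = 90.46°  ·
antipodal pairs: 2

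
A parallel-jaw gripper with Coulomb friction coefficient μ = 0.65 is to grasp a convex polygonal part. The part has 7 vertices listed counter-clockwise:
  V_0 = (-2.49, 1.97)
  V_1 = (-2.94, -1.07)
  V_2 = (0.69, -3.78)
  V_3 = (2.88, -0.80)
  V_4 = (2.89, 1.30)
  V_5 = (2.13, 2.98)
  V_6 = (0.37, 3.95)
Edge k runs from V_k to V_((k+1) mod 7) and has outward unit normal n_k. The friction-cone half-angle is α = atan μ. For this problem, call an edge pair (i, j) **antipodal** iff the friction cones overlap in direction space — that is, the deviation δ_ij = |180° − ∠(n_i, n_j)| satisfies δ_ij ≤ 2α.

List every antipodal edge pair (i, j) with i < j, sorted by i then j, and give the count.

α = atan 0.65 = 33.02°;  2α = 66.05°
n_0 = (-0.9892, +0.1464)
n_1 = (-0.5982, -0.8013)
n_2 = (+0.8058, -0.5922)
n_3 = (+1.0000, -0.0048)
n_4 = (+0.9111, +0.4122)
n_5 = (+0.4827, +0.8758)
n_6 = (-0.5692, +0.8222)
  (0,1): δ = 118.32°  ·
  (0,2): δ = 27.89°  ✓
  (0,3): δ = 8.15°  ✓
  (0,4): δ = 32.76°  ✓
  (0,5): δ = 69.56°  ·
  (0,6): δ = 133.12°  ·
  (1,2): δ = 89.57°  ·
  (1,3): δ = 53.53°  ✓
  (1,4): δ = 28.92°  ✓
  (1,5): δ = 7.88°  ✓
  (1,6): δ = 71.44°  ·
  (2,3): δ = 143.96°  ·
  (2,4): δ = 119.35°  ·
  (2,5): δ = 82.55°  ·
  (2,6): δ = 18.99°  ✓
  (3,4): δ = 155.39°  ·
  (3,5): δ = 118.59°  ·
  (3,6): δ = 55.03°  ✓
  (4,5): δ = 143.20°  ·
  (4,6): δ = 79.65°  ·
  (5,6): δ = 116.44°  ·
antipodal pairs: 8

count = 8; pairs: (0,2), (0,3), (0,4), (1,3), (1,4), (1,5), (2,6), (3,6)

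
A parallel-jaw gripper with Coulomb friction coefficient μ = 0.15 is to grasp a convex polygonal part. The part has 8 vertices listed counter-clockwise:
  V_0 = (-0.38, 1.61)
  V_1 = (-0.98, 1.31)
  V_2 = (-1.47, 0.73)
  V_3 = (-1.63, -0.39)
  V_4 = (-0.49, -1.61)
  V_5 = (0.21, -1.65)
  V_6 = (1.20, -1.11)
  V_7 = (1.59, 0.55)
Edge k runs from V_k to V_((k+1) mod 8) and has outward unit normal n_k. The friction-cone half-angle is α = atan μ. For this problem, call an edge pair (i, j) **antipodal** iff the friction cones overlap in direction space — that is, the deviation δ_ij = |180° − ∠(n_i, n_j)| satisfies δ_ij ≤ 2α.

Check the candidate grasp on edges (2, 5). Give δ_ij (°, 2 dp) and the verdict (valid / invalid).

α = atan 0.15 = 8.53°;  2α = 17.06°
edge 2: e_2 = (-0.16, -1.12);  n_2 = (-0.9899, +0.1414)
edge 5: e_5 = (+0.99, +0.54);  n_5 = (+0.4789, -0.8779)
∠(n_2, n_5) = 126.74°
δ = |180° − 126.74°| = 53.26°
53.26° > 2α = 17.06°  →  invalid

δ = 53.26°, invalid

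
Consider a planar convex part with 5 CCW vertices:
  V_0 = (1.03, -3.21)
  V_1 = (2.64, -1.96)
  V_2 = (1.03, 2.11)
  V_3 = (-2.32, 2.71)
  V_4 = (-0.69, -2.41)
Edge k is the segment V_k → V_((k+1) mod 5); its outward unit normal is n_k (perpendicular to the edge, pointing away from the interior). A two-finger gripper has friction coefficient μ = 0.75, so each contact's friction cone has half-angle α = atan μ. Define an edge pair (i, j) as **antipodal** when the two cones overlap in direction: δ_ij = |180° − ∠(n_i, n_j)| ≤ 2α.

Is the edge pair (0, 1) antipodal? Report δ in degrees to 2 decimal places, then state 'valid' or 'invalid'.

δ = 106.24°, invalid

α = atan 0.75 = 36.87°;  2α = 73.74°
edge 0: e_0 = (+1.61, +1.25);  n_0 = (+0.6133, -0.7899)
edge 1: e_1 = (-1.61, +4.07);  n_1 = (+0.9299, +0.3678)
∠(n_0, n_1) = 73.76°
δ = |180° − 73.76°| = 106.24°
106.24° > 2α = 73.74°  →  invalid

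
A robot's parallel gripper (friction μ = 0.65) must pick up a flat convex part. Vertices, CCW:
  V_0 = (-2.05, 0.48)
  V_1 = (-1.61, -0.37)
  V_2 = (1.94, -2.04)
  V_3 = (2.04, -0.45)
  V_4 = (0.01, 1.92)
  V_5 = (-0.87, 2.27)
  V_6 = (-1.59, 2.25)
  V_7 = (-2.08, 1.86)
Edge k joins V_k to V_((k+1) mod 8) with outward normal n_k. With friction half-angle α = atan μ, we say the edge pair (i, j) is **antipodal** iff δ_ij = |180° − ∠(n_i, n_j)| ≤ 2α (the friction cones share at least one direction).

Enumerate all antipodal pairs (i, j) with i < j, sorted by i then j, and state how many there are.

α = atan 0.65 = 33.02°;  2α = 66.05°
n_0 = (-0.8881, -0.4597)
n_1 = (-0.4257, -0.9049)
n_2 = (+0.9980, -0.0628)
n_3 = (+0.7595, +0.6505)
n_4 = (+0.3696, +0.9292)
n_5 = (-0.0278, +0.9996)
n_6 = (-0.6227, +0.7824)
n_7 = (-0.9998, -0.0217)
  (0,1): δ = 142.56°  ·
  (0,2): δ = 30.97°  ✓
  (0,3): δ = 13.21°  ✓
  (0,4): δ = 40.94°  ✓
  (0,5): δ = 64.22°  ✓
  (0,6): δ = 101.15°  ·
  (0,7): δ = 153.88°  ·
  (1,2): δ = 68.41°  ·
  (1,3): δ = 24.23°  ✓
  (1,4): δ = 3.50°  ✓
  (1,5): δ = 26.78°  ✓
  (1,6): δ = 63.71°  ✓
  (1,7): δ = 116.44°  ·
  (2,3): δ = 135.82°  ·
  (2,4): δ = 108.09°  ·
  (2,5): δ = 84.81°  ·
  (2,6): δ = 47.88°  ✓
  (2,7): δ = 4.84°  ✓
  (3,4): δ = 152.27°  ·
  (3,5): δ = 128.99°  ·
  (3,6): δ = 92.06°  ·
  (3,7): δ = 39.34°  ✓
  (4,5): δ = 156.72°  ·
  (4,6): δ = 119.79°  ·
  (4,7): δ = 67.07°  ·
  (5,6): δ = 143.07°  ·
  (5,7): δ = 90.35°  ·
  (6,7): δ = 127.27°  ·
antipodal pairs: 11

count = 11; pairs: (0,2), (0,3), (0,4), (0,5), (1,3), (1,4), (1,5), (1,6), (2,6), (2,7), (3,7)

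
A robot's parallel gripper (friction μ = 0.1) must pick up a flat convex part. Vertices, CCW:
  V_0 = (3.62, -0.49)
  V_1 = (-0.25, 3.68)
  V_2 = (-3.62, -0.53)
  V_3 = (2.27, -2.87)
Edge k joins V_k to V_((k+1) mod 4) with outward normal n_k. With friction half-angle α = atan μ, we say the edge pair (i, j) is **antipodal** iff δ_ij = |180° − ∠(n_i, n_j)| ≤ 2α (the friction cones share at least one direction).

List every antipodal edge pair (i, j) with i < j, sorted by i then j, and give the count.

count = 1; pairs: (1,3)

α = atan 0.1 = 5.71°;  2α = 11.42°
n_0 = (+0.7330, +0.6802)
n_1 = (-0.7807, +0.6249)
n_2 = (-0.3692, -0.9293)
n_3 = (+0.8698, -0.4934)
  (0,1): δ = 81.54°  ·
  (0,2): δ = 25.47°  ·
  (0,3): δ = 107.57°  ·
  (1,2): δ = 72.99°  ·
  (1,3): δ = 9.11°  ✓
  (2,3): δ = 97.90°  ·
antipodal pairs: 1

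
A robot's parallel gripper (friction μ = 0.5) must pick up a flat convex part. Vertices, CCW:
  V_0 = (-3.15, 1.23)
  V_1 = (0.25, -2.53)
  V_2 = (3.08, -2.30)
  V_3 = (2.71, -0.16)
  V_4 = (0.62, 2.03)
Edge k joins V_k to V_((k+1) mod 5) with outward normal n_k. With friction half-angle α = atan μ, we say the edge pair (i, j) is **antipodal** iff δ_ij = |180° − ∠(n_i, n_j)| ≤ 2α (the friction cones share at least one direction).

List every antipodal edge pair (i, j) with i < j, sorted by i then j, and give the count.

α = atan 0.5 = 26.57°;  2α = 53.13°
n_0 = (-0.7417, -0.6707)
n_1 = (+0.0810, -0.9967)
n_2 = (+0.9854, +0.1704)
n_3 = (+0.7234, +0.6904)
n_4 = (-0.2076, +0.9782)
  (0,1): δ = 127.48°  ·
  (0,2): δ = 32.31°  ✓
  (0,3): δ = 1.54°  ✓
  (0,4): δ = 59.86°  ·
  (1,2): δ = 84.84°  ·
  (1,3): δ = 50.98°  ✓
  (1,4): δ = 7.33°  ✓
  (2,3): δ = 146.15°  ·
  (2,4): δ = 87.83°  ·
  (3,4): δ = 121.68°  ·
antipodal pairs: 4

count = 4; pairs: (0,2), (0,3), (1,3), (1,4)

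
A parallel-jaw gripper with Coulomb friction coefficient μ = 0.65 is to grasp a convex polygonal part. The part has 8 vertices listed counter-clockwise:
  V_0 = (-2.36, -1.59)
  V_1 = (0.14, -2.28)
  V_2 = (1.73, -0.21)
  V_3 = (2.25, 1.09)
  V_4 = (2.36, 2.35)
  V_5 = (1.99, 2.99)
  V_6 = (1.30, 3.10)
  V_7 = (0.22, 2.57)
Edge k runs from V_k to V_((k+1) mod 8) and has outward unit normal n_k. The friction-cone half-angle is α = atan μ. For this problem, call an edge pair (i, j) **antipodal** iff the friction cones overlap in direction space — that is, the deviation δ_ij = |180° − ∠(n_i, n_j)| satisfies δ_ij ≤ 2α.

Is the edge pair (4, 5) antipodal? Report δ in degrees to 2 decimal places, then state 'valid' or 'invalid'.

α = atan 0.65 = 33.02°;  2α = 66.05°
edge 4: e_4 = (-0.37, +0.64);  n_4 = (+0.8657, +0.5005)
edge 5: e_5 = (-0.69, +0.11);  n_5 = (+0.1574, +0.9875)
∠(n_4, n_5) = 50.91°
δ = |180° − 50.91°| = 129.09°
129.09° > 2α = 66.05°  →  invalid

δ = 129.09°, invalid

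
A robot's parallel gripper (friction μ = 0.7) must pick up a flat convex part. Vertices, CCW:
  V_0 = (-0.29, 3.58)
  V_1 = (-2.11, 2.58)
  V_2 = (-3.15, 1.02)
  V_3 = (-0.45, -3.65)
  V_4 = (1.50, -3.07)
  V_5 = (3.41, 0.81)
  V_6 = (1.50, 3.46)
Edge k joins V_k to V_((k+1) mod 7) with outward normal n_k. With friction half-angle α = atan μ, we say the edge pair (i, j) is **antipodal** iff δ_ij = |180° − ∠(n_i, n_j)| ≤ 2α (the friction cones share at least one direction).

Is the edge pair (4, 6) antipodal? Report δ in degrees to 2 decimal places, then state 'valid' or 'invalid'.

δ = 67.63°, valid

α = atan 0.7 = 34.99°;  2α = 69.98°
edge 4: e_4 = (+1.91, +3.88);  n_4 = (+0.8972, -0.4417)
edge 6: e_6 = (-1.79, +0.12);  n_6 = (+0.0669, +0.9978)
∠(n_4, n_6) = 112.37°
δ = |180° − 112.37°| = 67.63°
67.63° ≤ 2α = 69.98°  →  valid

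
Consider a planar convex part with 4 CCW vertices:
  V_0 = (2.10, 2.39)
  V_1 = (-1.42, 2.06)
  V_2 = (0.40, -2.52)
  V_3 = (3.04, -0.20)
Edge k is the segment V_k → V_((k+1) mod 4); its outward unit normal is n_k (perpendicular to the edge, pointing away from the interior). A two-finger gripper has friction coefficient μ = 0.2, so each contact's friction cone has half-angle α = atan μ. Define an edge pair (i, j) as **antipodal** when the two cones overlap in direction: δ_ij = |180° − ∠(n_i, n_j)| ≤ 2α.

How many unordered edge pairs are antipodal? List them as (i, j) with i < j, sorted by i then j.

α = atan 0.2 = 11.31°;  2α = 22.62°
n_0 = (-0.0933, +0.9956)
n_1 = (-0.9293, -0.3693)
n_2 = (+0.6601, -0.7512)
n_3 = (+0.9400, +0.3412)
  (0,1): δ = 73.68°  ·
  (0,2): δ = 35.95°  ·
  (0,3): δ = 104.59°  ·
  (1,2): δ = 70.36°  ·
  (1,3): δ = 1.72°  ✓
  (2,3): δ = 111.36°  ·
antipodal pairs: 1

count = 1; pairs: (1,3)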